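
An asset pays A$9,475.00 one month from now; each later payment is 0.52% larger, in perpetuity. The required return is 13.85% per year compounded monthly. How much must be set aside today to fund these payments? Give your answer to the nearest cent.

Periodic rate r = 0.1385/12 per month.
Growing perpetuity (Gordon): PV = PMT₁ / (r − g) = 9,475 / (r − 0.0052) = A$1,494,086.73.

A$1,494,086.73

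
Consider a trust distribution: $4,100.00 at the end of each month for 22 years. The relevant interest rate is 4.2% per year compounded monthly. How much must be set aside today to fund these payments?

This is an ordinary annuity: 264 payments of $4,100.00 at the end of each month.
Periodic rate r = 0.042/12 per month; n is counted in months.
PV = PMT × [(1 − (1+r)^−n)/r] = 4,100 × [1 − (1+r)^−264] / r = $705,704.88

$705,704.88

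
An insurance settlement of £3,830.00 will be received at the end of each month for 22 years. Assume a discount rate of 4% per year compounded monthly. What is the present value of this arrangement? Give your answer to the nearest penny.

This is an ordinary annuity: 264 payments of £3,830.00 at the end of each month.
Periodic rate r = 0.04/12 per month; n is counted in months.
PV = PMT × [(1 − (1+r)^−n)/r] = 3,830 × [1 − (1+r)^−264] / r = £671,716.48

£671,716.48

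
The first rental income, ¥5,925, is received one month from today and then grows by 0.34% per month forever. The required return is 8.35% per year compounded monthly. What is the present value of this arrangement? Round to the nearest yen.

¥1,665,105

Periodic rate r = 0.0835/12 per month.
Growing perpetuity (Gordon): PV = PMT₁ / (r − g) = 5,925 / (r − 0.0034) = ¥1,665,105.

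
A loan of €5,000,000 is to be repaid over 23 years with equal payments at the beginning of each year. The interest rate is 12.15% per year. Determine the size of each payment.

€583,430.35

Level annuity due; solve PV = PMT × [(1 − (1+r)^−n)/r] × (1+r) for PMT.
Periodic rate r = 0.1215 per year.
With n = 23: PMT = 5,000,000 / ([(1 − (1+r)^−n)/r] × (1+r)) = €583,430.35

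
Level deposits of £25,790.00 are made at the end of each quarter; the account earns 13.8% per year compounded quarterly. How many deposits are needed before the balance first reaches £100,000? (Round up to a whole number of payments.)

Periodic rate r = 0.138/4 per quarter; n is counted in quarters.
Ordinary annuity FV: 100,000 = 25,790 × [((1+r)^n − 1)/r].
(1+r)^n = 1 + 100,000 × r / 25,790, so n = ln(1 + 100,000·r/25,790) / ln(1+r) = 3.70.
Round up to a whole number of payments: n = 4.

4 payments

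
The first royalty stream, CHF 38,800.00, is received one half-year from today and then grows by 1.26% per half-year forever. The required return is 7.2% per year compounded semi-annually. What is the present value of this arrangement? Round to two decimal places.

CHF 1,658,119.66

Periodic rate r = 0.072/2 per half-year.
Growing perpetuity (Gordon): PV = PMT₁ / (r − g) = 38,800 / (r − 0.0126) = CHF 1,658,119.66.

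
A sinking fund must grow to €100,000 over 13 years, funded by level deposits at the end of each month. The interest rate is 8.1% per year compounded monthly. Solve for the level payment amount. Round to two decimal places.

€363.66

Level ordinary annuity; solve FV = PMT × [((1+r)^n − 1)/r] for PMT.
Periodic rate r = 0.081/12 per month; n is counted in months.
With n = 156: PMT = 100,000 / ([((1+r)^n − 1)/r]) = €363.66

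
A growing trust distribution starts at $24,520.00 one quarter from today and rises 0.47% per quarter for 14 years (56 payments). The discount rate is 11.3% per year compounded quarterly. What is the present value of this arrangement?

$756,716.74

Periodic rate r = 0.113/4 per quarter; n is counted in quarters.
Growing ordinary annuity: PV = PMT₁ × [1 − ((1+g)/(1+r))^n] / (r − g) = 24,520 × [1 − ((1+0.0047)/(1+r))^56] / (r − 0.0047) = $756,716.74.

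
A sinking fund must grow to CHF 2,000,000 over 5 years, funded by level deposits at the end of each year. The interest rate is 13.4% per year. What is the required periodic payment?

Level ordinary annuity; solve FV = PMT × [((1+r)^n − 1)/r] for PMT.
Periodic rate r = 0.134 per year.
With n = 5: PMT = 2,000,000 / ([((1+r)^n − 1)/r]) = CHF 306,189.02

CHF 306,189.02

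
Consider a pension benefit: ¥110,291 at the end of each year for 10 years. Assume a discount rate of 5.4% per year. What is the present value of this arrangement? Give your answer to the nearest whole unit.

¥835,334

This is an ordinary annuity: 10 payments of ¥110,291 at the end of each year.
Periodic rate r = 0.054 per year.
PV = PMT × [(1 − (1+r)^−n)/r] = 110,291 × [1 − (1+r)^−10] / r = ¥835,334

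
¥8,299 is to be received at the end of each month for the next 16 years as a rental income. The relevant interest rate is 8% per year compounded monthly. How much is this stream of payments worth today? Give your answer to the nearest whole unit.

¥897,262

This is an ordinary annuity: 192 payments of ¥8,299 at the end of each month.
Periodic rate r = 0.08/12 per month; n is counted in months.
PV = PMT × [(1 − (1+r)^−n)/r] = 8,299 × [1 − (1+r)^−192] / r = ¥897,262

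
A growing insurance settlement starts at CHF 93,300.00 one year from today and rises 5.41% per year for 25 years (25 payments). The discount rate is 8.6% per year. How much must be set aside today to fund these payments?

CHF 1,536,761.07

Periodic rate r = 0.086 per year.
Growing ordinary annuity: PV = PMT₁ × [1 − ((1+g)/(1+r))^n] / (r − g) = 93,300 × [1 − ((1+0.0541)/(1+r))^25] / (r − 0.0541) = CHF 1,536,761.07.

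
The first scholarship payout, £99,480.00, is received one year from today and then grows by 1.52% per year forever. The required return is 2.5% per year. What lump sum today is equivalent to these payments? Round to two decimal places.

Periodic rate r = 0.025 per year.
Growing perpetuity (Gordon): PV = PMT₁ / (r − g) = 99,480 / (r − 0.0152) = £10,151,020.41.

£10,151,020.41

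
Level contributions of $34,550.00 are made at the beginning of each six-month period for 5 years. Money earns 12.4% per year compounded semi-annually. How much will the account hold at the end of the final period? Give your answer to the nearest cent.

$488,197.63

This is an annuity due: 10 deposits of $34,550.00 at the beginning of each six-month period.
Periodic rate r = 0.124/2 per half-year; n is counted in half-years.
FV = PMT × [((1+r)^n − 1)/r] × (1+r) = 34,550 × [(1+r)^10 − 1] / r × (1+r) = $488,197.63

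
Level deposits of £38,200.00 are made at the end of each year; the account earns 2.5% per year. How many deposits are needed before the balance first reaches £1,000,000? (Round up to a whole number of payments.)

21 payments

Periodic rate r = 0.025 per year.
Ordinary annuity FV: 1,000,000 = 38,200 × [((1+r)^n − 1)/r].
(1+r)^n = 1 + 1,000,000 × r / 38,200, so n = ln(1 + 1,000,000·r/38,200) / ln(1+r) = 20.39.
Round up to a whole number of payments: n = 21.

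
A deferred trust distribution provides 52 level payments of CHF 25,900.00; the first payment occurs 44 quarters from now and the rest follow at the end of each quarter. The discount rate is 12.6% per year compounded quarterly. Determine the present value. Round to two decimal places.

Ordinary annuity of 52 payments, first payment at period 44.
Periodic rate r = 0.126/4 per quarter; n is counted in quarters.
The ordinary-annuity PV formula values the stream one period before the first payment (period 43); discount that back 43 periods:
PV₀ = 25,900 × [1 − (1+r)^−52] / r × (1+r)^−43 = CHF 173,483.83

CHF 173,483.83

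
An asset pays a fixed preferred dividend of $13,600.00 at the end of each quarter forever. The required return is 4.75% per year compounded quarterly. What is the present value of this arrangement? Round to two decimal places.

$1,145,263.16

Periodic rate r = 0.0475/4 per quarter.
Level perpetuity: PV = PMT / r = 13,600 / (0.0475/4) = $1,145,263.16.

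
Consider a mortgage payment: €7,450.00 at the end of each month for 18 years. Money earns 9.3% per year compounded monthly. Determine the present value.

This is an ordinary annuity: 216 payments of €7,450.00 at the end of each month.
Periodic rate r = 0.093/12 per month; n is counted in months.
PV = PMT × [(1 − (1+r)^−n)/r] = 7,450 × [1 − (1+r)^−216] / r = €779,885.72

€779,885.72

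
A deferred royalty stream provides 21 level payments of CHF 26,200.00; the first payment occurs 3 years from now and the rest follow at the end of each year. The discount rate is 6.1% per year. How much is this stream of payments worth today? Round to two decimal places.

CHF 271,508.89

Ordinary annuity of 21 payments, first payment at period 3.
Periodic rate r = 0.061 per year.
The ordinary-annuity PV formula values the stream one period before the first payment (period 2); discount that back 2 periods:
PV₀ = 26,200 × [1 − (1+r)^−21] / r × (1+r)^−2 = CHF 271,508.89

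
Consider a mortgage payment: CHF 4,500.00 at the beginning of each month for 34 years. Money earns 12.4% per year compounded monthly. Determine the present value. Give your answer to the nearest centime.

This is an annuity due: 408 payments of CHF 4,500.00 at the beginning of each month.
Periodic rate r = 0.124/12 per month; n is counted in months.
PV = PMT × [(1 − (1+r)^−n)/r] × (1+r) = 4,500 × [1 − (1+r)^−408] / r × (1+r) = CHF 433,348.78

CHF 433,348.78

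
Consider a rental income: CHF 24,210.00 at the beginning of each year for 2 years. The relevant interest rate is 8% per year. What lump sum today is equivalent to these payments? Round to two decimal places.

CHF 46,626.67

This is an annuity due: 2 payments of CHF 24,210.00 at the beginning of each year.
Periodic rate r = 0.08 per year.
PV = PMT × [(1 − (1+r)^−n)/r] × (1+r) = 24,210 × [1 − (1+r)^−2] / r × (1+r) = CHF 46,626.67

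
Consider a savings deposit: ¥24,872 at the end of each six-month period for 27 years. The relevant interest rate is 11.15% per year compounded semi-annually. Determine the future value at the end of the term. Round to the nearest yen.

This is an ordinary annuity: 54 deposits of ¥24,872 at the end of each six-month period.
Periodic rate r = 0.1115/2 per half-year; n is counted in half-years.
FV = PMT × [((1+r)^n − 1)/r] = 24,872 × [(1+r)^54 − 1] / r = ¥7,905,370

¥7,905,370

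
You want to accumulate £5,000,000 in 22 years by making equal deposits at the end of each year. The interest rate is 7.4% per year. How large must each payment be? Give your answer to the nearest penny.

£97,127.23

Level ordinary annuity; solve FV = PMT × [((1+r)^n − 1)/r] for PMT.
Periodic rate r = 0.074 per year.
With n = 22: PMT = 5,000,000 / ([((1+r)^n − 1)/r]) = £97,127.23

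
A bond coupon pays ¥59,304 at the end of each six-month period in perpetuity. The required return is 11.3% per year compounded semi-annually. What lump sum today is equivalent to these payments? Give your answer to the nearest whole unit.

Periodic rate r = 0.113/2 per half-year.
Level perpetuity: PV = PMT / r = 59,304 / (0.113/2) = ¥1,049,628.

¥1,049,628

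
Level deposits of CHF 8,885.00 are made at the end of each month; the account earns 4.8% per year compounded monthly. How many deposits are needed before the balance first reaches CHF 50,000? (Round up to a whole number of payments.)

6 payments

Periodic rate r = 0.048/12 per month; n is counted in months.
Ordinary annuity FV: 50,000 = 8,885 × [((1+r)^n − 1)/r].
(1+r)^n = 1 + 50,000 × r / 8,885, so n = ln(1 + 50,000·r/8,885) / ln(1+r) = 5.58.
Round up to a whole number of payments: n = 6.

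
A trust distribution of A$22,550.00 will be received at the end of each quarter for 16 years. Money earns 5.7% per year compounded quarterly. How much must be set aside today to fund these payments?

This is an ordinary annuity: 64 payments of A$22,550.00 at the end of each quarter.
Periodic rate r = 0.057/4 per quarter; n is counted in quarters.
PV = PMT × [(1 − (1+r)^−n)/r] = 22,550 × [1 − (1+r)^−64] / r = A$942,646.71

A$942,646.71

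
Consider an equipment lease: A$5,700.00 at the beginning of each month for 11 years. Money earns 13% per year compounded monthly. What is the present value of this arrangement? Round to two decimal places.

This is an annuity due: 132 payments of A$5,700.00 at the beginning of each month.
Periodic rate r = 0.13/12 per month; n is counted in months.
PV = PMT × [(1 − (1+r)^−n)/r] × (1+r) = 5,700 × [1 − (1+r)^−132] / r × (1+r) = A$403,593.90

A$403,593.90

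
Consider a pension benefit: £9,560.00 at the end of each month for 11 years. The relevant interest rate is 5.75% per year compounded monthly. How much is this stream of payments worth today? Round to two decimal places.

£933,591.19

This is an ordinary annuity: 132 payments of £9,560.00 at the end of each month.
Periodic rate r = 0.0575/12 per month; n is counted in months.
PV = PMT × [(1 − (1+r)^−n)/r] = 9,560 × [1 − (1+r)^−132] / r = £933,591.19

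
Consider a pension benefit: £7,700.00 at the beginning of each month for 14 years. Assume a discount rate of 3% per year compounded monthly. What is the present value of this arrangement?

£1,057,872.93

This is an annuity due: 168 payments of £7,700.00 at the beginning of each month.
Periodic rate r = 0.03/12 per month; n is counted in months.
PV = PMT × [(1 − (1+r)^−n)/r] × (1+r) = 7,700 × [1 − (1+r)^−168] / r × (1+r) = £1,057,872.93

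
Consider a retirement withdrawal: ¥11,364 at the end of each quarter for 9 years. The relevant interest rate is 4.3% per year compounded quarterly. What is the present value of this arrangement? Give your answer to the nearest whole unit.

¥337,754

This is an ordinary annuity: 36 payments of ¥11,364 at the end of each quarter.
Periodic rate r = 0.043/4 per quarter; n is counted in quarters.
PV = PMT × [(1 − (1+r)^−n)/r] = 11,364 × [1 − (1+r)^−36] / r = ¥337,754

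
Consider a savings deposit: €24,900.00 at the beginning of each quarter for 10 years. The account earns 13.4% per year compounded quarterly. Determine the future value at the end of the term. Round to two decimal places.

This is an annuity due: 40 deposits of €24,900.00 at the beginning of each quarter.
Periodic rate r = 0.134/4 per quarter; n is counted in quarters.
FV = PMT × [((1+r)^n − 1)/r] × (1+r) = 24,900 × [(1+r)^40 − 1] / r × (1+r) = €2,101,832.03

€2,101,832.03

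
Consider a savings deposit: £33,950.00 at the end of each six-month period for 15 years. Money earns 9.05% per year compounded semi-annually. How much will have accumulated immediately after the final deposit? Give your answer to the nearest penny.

This is an ordinary annuity: 30 deposits of £33,950.00 at the end of each six-month period.
Periodic rate r = 0.0905/2 per half-year; n is counted in half-years.
FV = PMT × [((1+r)^n − 1)/r] = 33,950 × [(1+r)^30 − 1] / r = £2,079,984.72

£2,079,984.72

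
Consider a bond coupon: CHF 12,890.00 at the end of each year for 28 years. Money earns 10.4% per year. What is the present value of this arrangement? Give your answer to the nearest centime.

This is an ordinary annuity: 28 payments of CHF 12,890.00 at the end of each year.
Periodic rate r = 0.104 per year.
PV = PMT × [(1 − (1+r)^−n)/r] = 12,890 × [1 − (1+r)^−28] / r = CHF 116,178.31

CHF 116,178.31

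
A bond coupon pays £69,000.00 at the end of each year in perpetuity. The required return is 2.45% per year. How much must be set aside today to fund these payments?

£2,816,326.53

Periodic rate r = 0.0245 per year.
Level perpetuity: PV = PMT / r = 69,000 / (0.0245) = £2,816,326.53.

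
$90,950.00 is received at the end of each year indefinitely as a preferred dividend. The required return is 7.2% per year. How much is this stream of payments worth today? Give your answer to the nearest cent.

$1,263,194.44

Periodic rate r = 0.072 per year.
Level perpetuity: PV = PMT / r = 90,950 / (0.072) = $1,263,194.44.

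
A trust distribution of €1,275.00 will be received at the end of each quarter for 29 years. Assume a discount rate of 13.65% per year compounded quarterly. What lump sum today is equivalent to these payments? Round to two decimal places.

€36,600.62

This is an ordinary annuity: 116 payments of €1,275.00 at the end of each quarter.
Periodic rate r = 0.1365/4 per quarter; n is counted in quarters.
PV = PMT × [(1 − (1+r)^−n)/r] = 1,275 × [1 − (1+r)^−116] / r = €36,600.62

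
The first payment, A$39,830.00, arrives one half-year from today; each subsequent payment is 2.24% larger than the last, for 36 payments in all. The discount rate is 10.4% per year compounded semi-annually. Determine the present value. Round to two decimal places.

Periodic rate r = 0.104/2 per half-year; n is counted in half-years.
Growing ordinary annuity: PV = PMT₁ × [1 − ((1+g)/(1+r))^n] / (r − g) = 39,830 × [1 − ((1+0.0224)/(1+r))^36] / (r − 0.0224) = A$863,990.64.

A$863,990.64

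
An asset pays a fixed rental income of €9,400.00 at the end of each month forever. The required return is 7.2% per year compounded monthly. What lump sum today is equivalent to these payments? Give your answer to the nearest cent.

Periodic rate r = 0.072/12 per month.
Level perpetuity: PV = PMT / r = 9,400 / (0.072/12) = €1,566,666.67.

€1,566,666.67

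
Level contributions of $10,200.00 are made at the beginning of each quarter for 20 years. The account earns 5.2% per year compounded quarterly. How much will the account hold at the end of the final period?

This is an annuity due: 80 deposits of $10,200.00 at the beginning of each quarter.
Periodic rate r = 0.052/4 per quarter; n is counted in quarters.
FV = PMT × [((1+r)^n − 1)/r] × (1+r) = 10,200 × [(1+r)^80 − 1] / r × (1+r) = $1,438,869.44

$1,438,869.44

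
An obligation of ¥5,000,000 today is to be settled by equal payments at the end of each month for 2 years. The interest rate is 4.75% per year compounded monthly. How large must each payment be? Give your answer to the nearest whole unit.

Level ordinary annuity; solve PV = PMT × [(1 − (1+r)^−n)/r] for PMT.
Periodic rate r = 0.0475/12 per month; n is counted in months.
With n = 24: PMT = 5,000,000 / ([(1 − (1+r)^−n)/r]) = ¥218,798

¥218,798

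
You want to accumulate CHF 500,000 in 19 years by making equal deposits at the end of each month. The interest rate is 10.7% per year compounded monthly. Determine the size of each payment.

CHF 678.75

Level ordinary annuity; solve FV = PMT × [((1+r)^n − 1)/r] for PMT.
Periodic rate r = 0.107/12 per month; n is counted in months.
With n = 228: PMT = 500,000 / ([((1+r)^n − 1)/r]) = CHF 678.75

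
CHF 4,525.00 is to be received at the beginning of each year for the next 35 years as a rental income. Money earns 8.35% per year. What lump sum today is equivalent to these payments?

CHF 55,170.53

This is an annuity due: 35 payments of CHF 4,525.00 at the beginning of each year.
Periodic rate r = 0.0835 per year.
PV = PMT × [(1 − (1+r)^−n)/r] × (1+r) = 4,525 × [1 − (1+r)^−35] / r × (1+r) = CHF 55,170.53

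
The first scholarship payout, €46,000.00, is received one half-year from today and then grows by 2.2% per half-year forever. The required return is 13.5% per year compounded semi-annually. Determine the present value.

€1,010,989.01

Periodic rate r = 0.135/2 per half-year.
Growing perpetuity (Gordon): PV = PMT₁ / (r − g) = 46,000 / (r − 0.022) = €1,010,989.01.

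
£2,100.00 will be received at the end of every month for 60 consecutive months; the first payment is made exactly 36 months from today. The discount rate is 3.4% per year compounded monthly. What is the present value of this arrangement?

Ordinary annuity of 60 payments, first payment at period 36.
Periodic rate r = 0.034/12 per month; n is counted in months.
The ordinary-annuity PV formula values the stream one period before the first payment (period 35); discount that back 35 periods:
PV₀ = 2,100 × [1 − (1+r)^−60] / r × (1+r)^−35 = £104,811.25

£104,811.25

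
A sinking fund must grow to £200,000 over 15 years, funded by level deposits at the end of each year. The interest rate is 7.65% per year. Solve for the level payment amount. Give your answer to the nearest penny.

£7,568.95

Level ordinary annuity; solve FV = PMT × [((1+r)^n − 1)/r] for PMT.
Periodic rate r = 0.0765 per year.
With n = 15: PMT = 200,000 / ([((1+r)^n − 1)/r]) = £7,568.95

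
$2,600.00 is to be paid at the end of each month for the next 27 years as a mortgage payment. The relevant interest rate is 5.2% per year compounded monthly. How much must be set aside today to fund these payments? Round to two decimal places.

This is an ordinary annuity: 324 payments of $2,600.00 at the end of each month.
Periodic rate r = 0.052/12 per month; n is counted in months.
PV = PMT × [(1 − (1+r)^−n)/r] = 2,600 × [1 − (1+r)^−324] / r = $452,184.79

$452,184.79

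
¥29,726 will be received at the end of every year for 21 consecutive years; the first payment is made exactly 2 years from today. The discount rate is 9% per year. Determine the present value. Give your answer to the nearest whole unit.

Ordinary annuity of 21 payments, first payment at period 2.
Periodic rate r = 0.09 per year.
The ordinary-annuity PV formula values the stream one period before the first payment (period 1); discount that back 1 periods:
PV₀ = 29,726 × [1 − (1+r)^−21] / r × (1+r)^−1 = ¥253,414

¥253,414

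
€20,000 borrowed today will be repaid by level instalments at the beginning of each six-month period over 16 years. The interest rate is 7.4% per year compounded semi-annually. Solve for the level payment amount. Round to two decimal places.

Level annuity due; solve PV = PMT × [(1 − (1+r)^−n)/r] × (1+r) for PMT.
Periodic rate r = 0.074/2 per half-year; n is counted in half-years.
With n = 32: PMT = 20,000 / ([(1 − (1+r)^−n)/r] × (1+r)) = €1,038.21

€1,038.21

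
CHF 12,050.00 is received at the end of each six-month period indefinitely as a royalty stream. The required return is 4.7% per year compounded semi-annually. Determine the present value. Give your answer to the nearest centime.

Periodic rate r = 0.047/2 per half-year.
Level perpetuity: PV = PMT / r = 12,050 / (0.047/2) = CHF 512,765.96.

CHF 512,765.96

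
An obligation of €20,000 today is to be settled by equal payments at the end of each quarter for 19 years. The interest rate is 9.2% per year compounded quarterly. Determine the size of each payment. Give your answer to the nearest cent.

Level ordinary annuity; solve PV = PMT × [(1 − (1+r)^−n)/r] for PMT.
Periodic rate r = 0.092/4 per quarter; n is counted in quarters.
With n = 76: PMT = 20,000 / ([(1 − (1+r)^−n)/r]) = €559.34

€559.34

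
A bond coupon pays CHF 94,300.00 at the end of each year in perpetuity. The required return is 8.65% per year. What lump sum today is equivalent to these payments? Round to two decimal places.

CHF 1,090,173.41

Periodic rate r = 0.0865 per year.
Level perpetuity: PV = PMT / r = 94,300 / (0.0865) = CHF 1,090,173.41.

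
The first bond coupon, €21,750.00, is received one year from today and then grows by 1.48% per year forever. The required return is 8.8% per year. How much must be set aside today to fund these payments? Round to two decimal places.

€297,131.15

Periodic rate r = 0.088 per year.
Growing perpetuity (Gordon): PV = PMT₁ / (r − g) = 21,750 / (r − 0.0148) = €297,131.15.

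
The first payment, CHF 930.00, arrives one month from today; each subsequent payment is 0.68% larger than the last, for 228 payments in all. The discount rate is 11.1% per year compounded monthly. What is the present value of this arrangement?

Periodic rate r = 0.111/12 per month; n is counted in months.
Growing ordinary annuity: PV = PMT₁ × [1 − ((1+g)/(1+r))^n] / (r − g) = 930 × [1 − ((1+0.0068)/(1+r))^228] / (r − 0.0068) = CHF 161,494.08.

CHF 161,494.08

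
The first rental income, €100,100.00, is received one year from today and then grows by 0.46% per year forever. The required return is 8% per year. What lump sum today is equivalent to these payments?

Periodic rate r = 0.08 per year.
Growing perpetuity (Gordon): PV = PMT₁ / (r − g) = 100,100 / (r − 0.0046) = €1,327,586.21.

€1,327,586.21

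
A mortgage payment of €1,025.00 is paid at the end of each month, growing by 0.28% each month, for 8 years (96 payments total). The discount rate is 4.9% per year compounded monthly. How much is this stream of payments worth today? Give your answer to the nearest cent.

€92,281.57

Periodic rate r = 0.049/12 per month; n is counted in months.
Growing ordinary annuity: PV = PMT₁ × [1 − ((1+g)/(1+r))^n] / (r − g) = 1,025 × [1 − ((1+0.0028)/(1+r))^96] / (r − 0.0028) = €92,281.57.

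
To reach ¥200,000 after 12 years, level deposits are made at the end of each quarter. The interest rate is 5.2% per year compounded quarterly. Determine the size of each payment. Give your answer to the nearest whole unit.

Level ordinary annuity; solve FV = PMT × [((1+r)^n − 1)/r] for PMT.
Periodic rate r = 0.052/4 per quarter; n is counted in quarters.
With n = 48: PMT = 200,000 / ([((1+r)^n − 1)/r]) = ¥3,027

¥3,027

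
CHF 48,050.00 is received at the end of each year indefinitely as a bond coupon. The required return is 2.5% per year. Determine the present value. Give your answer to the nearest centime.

Periodic rate r = 0.025 per year.
Level perpetuity: PV = PMT / r = 48,050 / (0.025) = CHF 1,922,000.00.

CHF 1,922,000.00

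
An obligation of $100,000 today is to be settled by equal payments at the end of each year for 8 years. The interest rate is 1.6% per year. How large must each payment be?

Level ordinary annuity; solve PV = PMT × [(1 − (1+r)^−n)/r] for PMT.
Periodic rate r = 0.016 per year.
With n = 8: PMT = 100,000 / ([(1 − (1+r)^−n)/r]) = $13,416.66

$13,416.66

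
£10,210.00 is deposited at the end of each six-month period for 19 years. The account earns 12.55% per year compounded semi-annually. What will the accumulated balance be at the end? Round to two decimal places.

This is an ordinary annuity: 38 deposits of £10,210.00 at the end of each six-month period.
Periodic rate r = 0.1255/2 per half-year; n is counted in half-years.
FV = PMT × [((1+r)^n − 1)/r] = 10,210 × [(1+r)^38 − 1] / r = £1,480,884.02

£1,480,884.02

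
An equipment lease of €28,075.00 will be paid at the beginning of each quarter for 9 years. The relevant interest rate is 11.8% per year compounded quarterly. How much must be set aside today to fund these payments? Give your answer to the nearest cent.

This is an annuity due: 36 payments of €28,075.00 at the beginning of each quarter.
Periodic rate r = 0.118/4 per quarter; n is counted in quarters.
PV = PMT × [(1 − (1+r)^−n)/r] × (1+r) = 28,075 × [1 − (1+r)^−36] / r × (1+r) = €635,756.43

€635,756.43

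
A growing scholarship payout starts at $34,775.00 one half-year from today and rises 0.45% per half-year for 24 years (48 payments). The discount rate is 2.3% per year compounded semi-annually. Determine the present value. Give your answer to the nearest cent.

$1,408,236.72

Periodic rate r = 0.023/2 per half-year; n is counted in half-years.
Growing ordinary annuity: PV = PMT₁ × [1 − ((1+g)/(1+r))^n] / (r − g) = 34,775 × [1 − ((1+0.0045)/(1+r))^48] / (r − 0.0045) = $1,408,236.72.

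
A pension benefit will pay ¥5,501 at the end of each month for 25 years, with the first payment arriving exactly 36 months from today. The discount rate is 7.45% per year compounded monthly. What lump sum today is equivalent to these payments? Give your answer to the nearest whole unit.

¥602,059

Ordinary annuity of 300 payments, first payment at period 36.
Periodic rate r = 0.0745/12 per month; n is counted in months.
The ordinary-annuity PV formula values the stream one period before the first payment (period 35); discount that back 35 periods:
PV₀ = 5,501 × [1 − (1+r)^−300] / r × (1+r)^−35 = ¥602,059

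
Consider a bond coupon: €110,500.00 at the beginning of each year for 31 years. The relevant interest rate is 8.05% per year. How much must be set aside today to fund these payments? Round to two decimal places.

This is an annuity due: 31 payments of €110,500.00 at the beginning of each year.
Periodic rate r = 0.0805 per year.
PV = PMT × [(1 − (1+r)^−n)/r] × (1+r) = 110,500 × [1 − (1+r)^−31] / r × (1+r) = €1,348,639.53

€1,348,639.53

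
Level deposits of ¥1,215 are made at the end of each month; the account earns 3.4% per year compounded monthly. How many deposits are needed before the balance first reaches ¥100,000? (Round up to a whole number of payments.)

75 payments

Periodic rate r = 0.034/12 per month; n is counted in months.
Ordinary annuity FV: 100,000 = 1,215 × [((1+r)^n − 1)/r].
(1+r)^n = 1 + 100,000 × r / 1,215, so n = ln(1 + 100,000·r/1,215) / ln(1+r) = 74.08.
Round up to a whole number of payments: n = 75.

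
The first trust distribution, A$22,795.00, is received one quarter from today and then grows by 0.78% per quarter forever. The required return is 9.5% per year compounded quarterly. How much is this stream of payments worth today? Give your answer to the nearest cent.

Periodic rate r = 0.095/4 per quarter.
Growing perpetuity (Gordon): PV = PMT₁ / (r − g) = 22,795 / (r − 0.0078) = A$1,429,153.61.

A$1,429,153.61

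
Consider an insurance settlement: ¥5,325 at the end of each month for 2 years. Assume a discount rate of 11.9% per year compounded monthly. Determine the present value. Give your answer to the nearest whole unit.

This is an ordinary annuity: 24 payments of ¥5,325 at the end of each month.
Periodic rate r = 0.119/12 per month; n is counted in months.
PV = PMT × [(1 − (1+r)^−n)/r] = 5,325 × [1 − (1+r)^−24] / r = ¥113,233

¥113,233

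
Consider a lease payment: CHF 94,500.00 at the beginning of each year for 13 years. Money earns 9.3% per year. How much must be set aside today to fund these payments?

This is an annuity due: 13 payments of CHF 94,500.00 at the beginning of each year.
Periodic rate r = 0.093 per year.
PV = PMT × [(1 − (1+r)^−n)/r] × (1+r) = 94,500 × [1 − (1+r)^−13] / r × (1+r) = CHF 761,080.96

CHF 761,080.96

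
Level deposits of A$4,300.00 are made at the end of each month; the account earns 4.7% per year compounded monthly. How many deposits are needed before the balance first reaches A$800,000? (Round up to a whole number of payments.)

141 payments

Periodic rate r = 0.047/12 per month; n is counted in months.
Ordinary annuity FV: 800,000 = 4,300 × [((1+r)^n − 1)/r].
(1+r)^n = 1 + 800,000 × r / 4,300, so n = ln(1 + 800,000·r/4,300) / ln(1+r) = 140.02.
Round up to a whole number of payments: n = 141.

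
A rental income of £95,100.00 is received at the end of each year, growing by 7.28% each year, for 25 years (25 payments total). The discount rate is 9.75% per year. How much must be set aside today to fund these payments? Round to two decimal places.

Periodic rate r = 0.0975 per year.
Growing ordinary annuity: PV = PMT₁ × [1 − ((1+g)/(1+r))^n] / (r − g) = 95,100 × [1 − ((1+0.0728)/(1+r))^25] / (r − 0.0728) = £1,670,789.81.

£1,670,789.81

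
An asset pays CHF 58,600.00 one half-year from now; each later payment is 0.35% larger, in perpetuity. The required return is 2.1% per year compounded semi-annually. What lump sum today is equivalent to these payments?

CHF 8,371,428.57

Periodic rate r = 0.021/2 per half-year.
Growing perpetuity (Gordon): PV = PMT₁ / (r − g) = 58,600 / (r − 0.0035) = CHF 8,371,428.57.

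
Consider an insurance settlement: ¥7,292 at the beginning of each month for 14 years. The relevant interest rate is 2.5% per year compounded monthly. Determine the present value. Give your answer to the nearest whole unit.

¥1,034,892

This is an annuity due: 168 payments of ¥7,292 at the beginning of each month.
Periodic rate r = 0.025/12 per month; n is counted in months.
PV = PMT × [(1 − (1+r)^−n)/r] × (1+r) = 7,292 × [1 − (1+r)^−168] / r × (1+r) = ¥1,034,892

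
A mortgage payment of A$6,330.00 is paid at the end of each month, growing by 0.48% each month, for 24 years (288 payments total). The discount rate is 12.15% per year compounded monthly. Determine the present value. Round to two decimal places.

A$929,325.21

Periodic rate r = 0.1215/12 per month; n is counted in months.
Growing ordinary annuity: PV = PMT₁ × [1 − ((1+g)/(1+r))^n] / (r − g) = 6,330 × [1 − ((1+0.0048)/(1+r))^288] / (r − 0.0048) = A$929,325.21.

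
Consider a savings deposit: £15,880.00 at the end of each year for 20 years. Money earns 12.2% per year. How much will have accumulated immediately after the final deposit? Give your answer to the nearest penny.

This is an ordinary annuity: 20 deposits of £15,880.00 at the end of each year.
Periodic rate r = 0.122 per year.
FV = PMT × [((1+r)^n − 1)/r] = 15,880 × [(1+r)^20 − 1] / r = £1,171,047.30

£1,171,047.30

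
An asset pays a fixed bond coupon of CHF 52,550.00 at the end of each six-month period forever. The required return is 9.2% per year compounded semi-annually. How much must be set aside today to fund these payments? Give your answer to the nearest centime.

Periodic rate r = 0.092/2 per half-year.
Level perpetuity: PV = PMT / r = 52,550 / (0.092/2) = CHF 1,142,391.30.

CHF 1,142,391.30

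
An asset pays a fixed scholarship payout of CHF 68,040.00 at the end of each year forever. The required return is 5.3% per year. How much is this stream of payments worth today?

Periodic rate r = 0.053 per year.
Level perpetuity: PV = PMT / r = 68,040 / (0.053) = CHF 1,283,773.58.

CHF 1,283,773.58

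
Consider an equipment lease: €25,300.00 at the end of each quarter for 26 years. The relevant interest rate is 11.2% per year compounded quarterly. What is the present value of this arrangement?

This is an ordinary annuity: 104 payments of €25,300.00 at the end of each quarter.
Periodic rate r = 0.112/4 per quarter; n is counted in quarters.
PV = PMT × [(1 − (1+r)^−n)/r] = 25,300 × [1 − (1+r)^−104] / r = €852,441.10

€852,441.10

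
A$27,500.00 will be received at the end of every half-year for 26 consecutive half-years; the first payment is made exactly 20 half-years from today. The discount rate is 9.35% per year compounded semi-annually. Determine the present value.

A$171,638.49

Ordinary annuity of 26 payments, first payment at period 20.
Periodic rate r = 0.0935/2 per half-year; n is counted in half-years.
The ordinary-annuity PV formula values the stream one period before the first payment (period 19); discount that back 19 periods:
PV₀ = 27,500 × [1 − (1+r)^−26] / r × (1+r)^−19 = A$171,638.49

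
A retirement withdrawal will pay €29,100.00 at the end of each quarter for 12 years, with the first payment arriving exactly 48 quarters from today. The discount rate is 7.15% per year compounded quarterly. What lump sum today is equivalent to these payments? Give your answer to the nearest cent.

€405,494.16

Ordinary annuity of 48 payments, first payment at period 48.
Periodic rate r = 0.0715/4 per quarter; n is counted in quarters.
The ordinary-annuity PV formula values the stream one period before the first payment (period 47); discount that back 47 periods:
PV₀ = 29,100 × [1 − (1+r)^−48] / r × (1+r)^−47 = €405,494.16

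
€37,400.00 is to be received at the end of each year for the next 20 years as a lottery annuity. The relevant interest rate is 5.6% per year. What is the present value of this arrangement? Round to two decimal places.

€443,259.49

This is an ordinary annuity: 20 payments of €37,400.00 at the end of each year.
Periodic rate r = 0.056 per year.
PV = PMT × [(1 − (1+r)^−n)/r] = 37,400 × [1 − (1+r)^−20] / r = €443,259.49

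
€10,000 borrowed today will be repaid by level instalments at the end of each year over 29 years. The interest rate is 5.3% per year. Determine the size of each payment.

Level ordinary annuity; solve PV = PMT × [(1 − (1+r)^−n)/r] for PMT.
Periodic rate r = 0.053 per year.
With n = 29: PMT = 10,000 / ([(1 − (1+r)^−n)/r]) = €682.69

€682.69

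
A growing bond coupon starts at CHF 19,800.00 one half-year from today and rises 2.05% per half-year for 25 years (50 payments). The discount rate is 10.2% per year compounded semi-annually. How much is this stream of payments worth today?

Periodic rate r = 0.102/2 per half-year; n is counted in half-years.
Growing ordinary annuity: PV = PMT₁ × [1 − ((1+g)/(1+r))^n] / (r − g) = 19,800 × [1 − ((1+0.0205)/(1+r))^50] / (r − 0.0205) = CHF 500,285.37.

CHF 500,285.37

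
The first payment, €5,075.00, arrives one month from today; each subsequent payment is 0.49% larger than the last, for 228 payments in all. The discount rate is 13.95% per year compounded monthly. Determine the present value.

Periodic rate r = 0.1395/12 per month; n is counted in months.
Growing ordinary annuity: PV = PMT₁ × [1 − ((1+g)/(1+r))^n] / (r − g) = 5,075 × [1 − ((1+0.0049)/(1+r))^228] / (r − 0.0049) = €589,718.79.

€589,718.79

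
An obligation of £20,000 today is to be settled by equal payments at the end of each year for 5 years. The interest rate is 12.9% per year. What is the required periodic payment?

Level ordinary annuity; solve PV = PMT × [(1 − (1+r)^−n)/r] for PMT.
Periodic rate r = 0.129 per year.
With n = 5: PMT = 20,000 / ([(1 − (1+r)^−n)/r]) = £5,672.42

£5,672.42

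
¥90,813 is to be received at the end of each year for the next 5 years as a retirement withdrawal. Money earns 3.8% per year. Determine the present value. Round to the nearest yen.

This is an ordinary annuity: 5 payments of ¥90,813 at the end of each year.
Periodic rate r = 0.038 per year.
PV = PMT × [(1 − (1+r)^−n)/r] = 90,813 × [1 − (1+r)^−5] / r = ¥406,565

¥406,565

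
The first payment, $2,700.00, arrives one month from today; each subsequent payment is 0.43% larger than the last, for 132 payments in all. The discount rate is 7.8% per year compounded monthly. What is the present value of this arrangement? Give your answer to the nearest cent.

$307,883.73

Periodic rate r = 0.078/12 per month; n is counted in months.
Growing ordinary annuity: PV = PMT₁ × [1 − ((1+g)/(1+r))^n] / (r − g) = 2,700 × [1 − ((1+0.0043)/(1+r))^132] / (r − 0.0043) = $307,883.73.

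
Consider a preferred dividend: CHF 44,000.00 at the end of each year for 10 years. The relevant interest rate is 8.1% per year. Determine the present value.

CHF 293,916.51

This is an ordinary annuity: 10 payments of CHF 44,000.00 at the end of each year.
Periodic rate r = 0.081 per year.
PV = PMT × [(1 − (1+r)^−n)/r] = 44,000 × [1 − (1+r)^−10] / r = CHF 293,916.51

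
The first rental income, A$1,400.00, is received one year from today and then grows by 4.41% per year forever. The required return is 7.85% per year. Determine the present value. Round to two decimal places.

A$40,697.67

Periodic rate r = 0.0785 per year.
Growing perpetuity (Gordon): PV = PMT₁ / (r − g) = 1,400 / (r − 0.0441) = A$40,697.67.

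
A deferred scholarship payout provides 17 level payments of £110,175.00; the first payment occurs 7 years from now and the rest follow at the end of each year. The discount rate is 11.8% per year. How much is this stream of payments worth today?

Ordinary annuity of 17 payments, first payment at period 7.
Periodic rate r = 0.118 per year.
The ordinary-annuity PV formula values the stream one period before the first payment (period 6); discount that back 6 periods:
PV₀ = 110,175 × [1 − (1+r)^−17] / r × (1+r)^−6 = £406,348.69

£406,348.69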